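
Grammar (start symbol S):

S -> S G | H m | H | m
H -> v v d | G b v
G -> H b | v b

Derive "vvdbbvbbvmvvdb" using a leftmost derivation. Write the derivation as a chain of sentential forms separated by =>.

S => SG => HmG => GbvmG => HbbvmG => GbvbbvmG => HbbvbbvmG => vvdbbvbbvmG => vvdbbvbbvmHb => vvdbbvbbvmvvdb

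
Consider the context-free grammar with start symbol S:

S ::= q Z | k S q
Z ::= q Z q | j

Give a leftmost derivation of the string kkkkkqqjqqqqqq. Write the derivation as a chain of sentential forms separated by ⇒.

S⇒kSq⇒kkSqq⇒kkkSqqq⇒kkkkSqqqq⇒kkkkkSqqqqq⇒kkkkkqZqqqqq⇒kkkkkqqZqqqqqq⇒kkkkkqqjqqqqqq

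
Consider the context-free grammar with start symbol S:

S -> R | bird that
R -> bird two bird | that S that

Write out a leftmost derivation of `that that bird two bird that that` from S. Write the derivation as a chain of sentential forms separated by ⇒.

S ⇒ R   [S -> R]
R ⇒ that S that   [R -> that S that]
that S that ⇒ that R that   [S -> R]
that R that ⇒ that that S that that   [R -> that S that]
that that S that that ⇒ that that R that that   [S -> R]
that that R that that ⇒ that that bird two bird that that   [R -> bird two bird]

S ⇒ R ⇒ that S that ⇒ that R that ⇒ that that S that that ⇒ that that R that that ⇒ that that bird two bird that that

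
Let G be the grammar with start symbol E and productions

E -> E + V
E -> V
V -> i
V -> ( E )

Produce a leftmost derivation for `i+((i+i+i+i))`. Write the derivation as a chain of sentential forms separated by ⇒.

E ⇒ E+V   [E -> E + V]
E+V ⇒ V+V   [E -> V]
V+V ⇒ i+V   [V -> i]
i+V ⇒ i+(E)   [V -> ( E )]
i+(E) ⇒ i+(V)   [E -> V]
i+(V) ⇒ i+((E))   [V -> ( E )]
i+((E)) ⇒ i+((E+V))   [E -> E + V]
i+((E+V)) ⇒ i+((E+V+V))   [E -> E + V]
i+((E+V+V)) ⇒ i+((E+V+V+V))   [E -> E + V]
i+((E+V+V+V)) ⇒ i+((V+V+V+V))   [E -> V]
i+((V+V+V+V)) ⇒ i+((i+V+V+V))   [V -> i]
i+((i+V+V+V)) ⇒ i+((i+i+V+V))   [V -> i]
i+((i+i+V+V)) ⇒ i+((i+i+i+V))   [V -> i]
i+((i+i+i+V)) ⇒ i+((i+i+i+i))   [V -> i]

E ⇒ E+V ⇒ V+V ⇒ i+V ⇒ i+(E) ⇒ i+(V) ⇒ i+((E)) ⇒ i+((E+V)) ⇒ i+((E+V+V)) ⇒ i+((E+V+V+V)) ⇒ i+((V+V+V+V)) ⇒ i+((i+V+V+V)) ⇒ i+((i+i+V+V)) ⇒ i+((i+i+i+V)) ⇒ i+((i+i+i+i))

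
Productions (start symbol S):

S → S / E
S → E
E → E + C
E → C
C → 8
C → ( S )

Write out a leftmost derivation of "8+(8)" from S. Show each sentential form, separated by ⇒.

S ⇒ E   [S → E]
E ⇒ E+C   [E → E + C]
E+C ⇒ C+C   [E → C]
C+C ⇒ 8+C   [C → 8]
8+C ⇒ 8+(S)   [C → ( S )]
8+(S) ⇒ 8+(E)   [S → E]
8+(E) ⇒ 8+(C)   [E → C]
8+(C) ⇒ 8+(8)   [C → 8]

S ⇒ E ⇒ E+C ⇒ C+C ⇒ 8+C ⇒ 8+(S) ⇒ 8+(E) ⇒ 8+(C) ⇒ 8+(8)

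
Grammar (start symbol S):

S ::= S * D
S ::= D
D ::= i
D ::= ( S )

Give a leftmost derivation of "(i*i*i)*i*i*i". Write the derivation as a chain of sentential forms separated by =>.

S => S*D   [S ::= S * D]
S*D => S*D*D   [S ::= S * D]
S*D*D => S*D*D*D   [S ::= S * D]
S*D*D*D => D*D*D*D   [S ::= D]
D*D*D*D => (S)*D*D*D   [D ::= ( S )]
(S)*D*D*D => (S*D)*D*D*D   [S ::= S * D]
(S*D)*D*D*D => (S*D*D)*D*D*D   [S ::= S * D]
(S*D*D)*D*D*D => (D*D*D)*D*D*D   [S ::= D]
(D*D*D)*D*D*D => (i*D*D)*D*D*D   [D ::= i]
(i*D*D)*D*D*D => (i*i*D)*D*D*D   [D ::= i]
(i*i*D)*D*D*D => (i*i*i)*D*D*D   [D ::= i]
(i*i*i)*D*D*D => (i*i*i)*i*D*D   [D ::= i]
(i*i*i)*i*D*D => (i*i*i)*i*i*D   [D ::= i]
(i*i*i)*i*i*D => (i*i*i)*i*i*i   [D ::= i]

S=>S*D=>S*D*D=>S*D*D*D=>D*D*D*D=>(S)*D*D*D=>(S*D)*D*D*D=>(S*D*D)*D*D*D=>(D*D*D)*D*D*D=>(i*D*D)*D*D*D=>(i*i*D)*D*D*D=>(i*i*i)*D*D*D=>(i*i*i)*i*D*D=>(i*i*i)*i*i*D=>(i*i*i)*i*i*i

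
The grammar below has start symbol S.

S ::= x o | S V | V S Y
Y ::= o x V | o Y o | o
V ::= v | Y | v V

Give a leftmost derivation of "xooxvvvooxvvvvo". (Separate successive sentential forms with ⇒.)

S⇒SV⇒xoV⇒xoY⇒xooxV⇒xooxvV⇒xooxvvV⇒xooxvvvV⇒xooxvvvY⇒xooxvvvoYo⇒xooxvvvooxVo⇒xooxvvvooxvVo⇒xooxvvvooxvvVo⇒xooxvvvooxvvvVo⇒xooxvvvooxvvvvo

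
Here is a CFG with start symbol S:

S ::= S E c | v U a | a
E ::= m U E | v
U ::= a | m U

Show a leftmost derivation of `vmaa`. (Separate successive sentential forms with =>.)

S => vUa => vmUa => vmaa

S => vUa   [S ::= v U a]
vUa => vmUa   [U ::= m U]
vmUa => vmaa   [U ::= a]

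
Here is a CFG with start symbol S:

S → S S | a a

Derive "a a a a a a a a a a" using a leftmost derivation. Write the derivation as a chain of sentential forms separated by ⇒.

S ⇒ S S ⇒ S S S ⇒ S S S S ⇒ S S S S S ⇒ a a S S S S ⇒ a a a a S S S ⇒ a a a a a a S S ⇒ a a a a a a a a S ⇒ a a a a a a a a a a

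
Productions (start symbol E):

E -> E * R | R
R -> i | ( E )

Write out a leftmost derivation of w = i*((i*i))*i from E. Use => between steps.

E => E*R => E*R*R => R*R*R => i*R*R => i*(E)*R => i*(R)*R => i*((E))*R => i*((E*R))*R => i*((R*R))*R => i*((i*R))*R => i*((i*i))*R => i*((i*i))*i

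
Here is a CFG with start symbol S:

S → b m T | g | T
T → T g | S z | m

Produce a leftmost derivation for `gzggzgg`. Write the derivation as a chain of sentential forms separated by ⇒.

S⇒T⇒Tg⇒Tgg⇒Szgg⇒Tzgg⇒Tgzgg⇒Tggzgg⇒Szggzgg⇒gzggzgg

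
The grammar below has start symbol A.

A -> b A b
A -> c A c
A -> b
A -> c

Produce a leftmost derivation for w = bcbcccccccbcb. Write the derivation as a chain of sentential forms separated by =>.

A => bAb => bcAcb => bcbAbcb => bcbcAcbcb => bcbccAccbcb => bcbcccAcccbcb => bcbcccccccbcb

A => bAb   [A -> b A b]
bAb => bcAcb   [A -> c A c]
bcAcb => bcbAbcb   [A -> b A b]
bcbAbcb => bcbcAcbcb   [A -> c A c]
bcbcAcbcb => bcbccAccbcb   [A -> c A c]
bcbccAccbcb => bcbcccAcccbcb   [A -> c A c]
bcbcccAcccbcb => bcbcccccccbcb   [A -> c]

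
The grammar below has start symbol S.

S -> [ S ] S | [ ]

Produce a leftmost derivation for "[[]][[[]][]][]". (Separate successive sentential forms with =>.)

S => [S]S => [[]]S => [[]][S]S => [[]][[S]S]S => [[]][[[]]S]S => [[]][[[]][]]S => [[]][[[]][]][]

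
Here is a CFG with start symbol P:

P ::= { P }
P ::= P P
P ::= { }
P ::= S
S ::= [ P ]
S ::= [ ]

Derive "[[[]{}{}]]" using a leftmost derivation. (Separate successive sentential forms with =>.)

P => S => [P] => [S] => [[P]] => [[PP]] => [[SP]] => [[[]P]] => [[[]PP]] => [[[]{}P]] => [[[]{}{}]]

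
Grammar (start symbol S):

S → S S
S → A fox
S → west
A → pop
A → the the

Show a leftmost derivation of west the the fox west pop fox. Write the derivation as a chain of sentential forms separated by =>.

S => S S => S S S => S S S S => west S S S => west A fox S S => west the the fox S S => west the the fox west S => west the the fox west A fox => west the the fox west pop fox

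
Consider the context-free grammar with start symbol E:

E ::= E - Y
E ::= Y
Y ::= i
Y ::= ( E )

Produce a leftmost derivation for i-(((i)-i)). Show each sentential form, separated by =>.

E => E-Y   [E ::= E - Y]
E-Y => Y-Y   [E ::= Y]
Y-Y => i-Y   [Y ::= i]
i-Y => i-(E)   [Y ::= ( E )]
i-(E) => i-(Y)   [E ::= Y]
i-(Y) => i-((E))   [Y ::= ( E )]
i-((E)) => i-((E-Y))   [E ::= E - Y]
i-((E-Y)) => i-((Y-Y))   [E ::= Y]
i-((Y-Y)) => i-(((E)-Y))   [Y ::= ( E )]
i-(((E)-Y)) => i-(((Y)-Y))   [E ::= Y]
i-(((Y)-Y)) => i-(((i)-Y))   [Y ::= i]
i-(((i)-Y)) => i-(((i)-i))   [Y ::= i]

E=>E-Y=>Y-Y=>i-Y=>i-(E)=>i-(Y)=>i-((E))=>i-((E-Y))=>i-((Y-Y))=>i-(((E)-Y))=>i-(((Y)-Y))=>i-(((i)-Y))=>i-(((i)-i))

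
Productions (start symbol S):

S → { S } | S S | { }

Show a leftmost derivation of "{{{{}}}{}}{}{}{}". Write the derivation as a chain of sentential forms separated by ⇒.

S ⇒ SS   [S → S S]
SS ⇒ SSS   [S → S S]
SSS ⇒ SSSS   [S → S S]
SSSS ⇒ {S}SSS   [S → { S }]
{S}SSS ⇒ {SS}SSS   [S → S S]
{SS}SSS ⇒ {{S}S}SSS   [S → { S }]
{{S}S}SSS ⇒ {{{S}}S}SSS   [S → { S }]
{{{S}}S}SSS ⇒ {{{{}}}S}SSS   [S → { }]
{{{{}}}S}SSS ⇒ {{{{}}}{}}SSS   [S → { }]
{{{{}}}{}}SSS ⇒ {{{{}}}{}}{}SS   [S → { }]
{{{{}}}{}}{}SS ⇒ {{{{}}}{}}{}{}S   [S → { }]
{{{{}}}{}}{}{}S ⇒ {{{{}}}{}}{}{}{}   [S → { }]

S ⇒ SS ⇒ SSS ⇒ SSSS ⇒ {S}SSS ⇒ {SS}SSS ⇒ {{S}S}SSS ⇒ {{{S}}S}SSS ⇒ {{{{}}}S}SSS ⇒ {{{{}}}{}}SSS ⇒ {{{{}}}{}}{}SS ⇒ {{{{}}}{}}{}{}S ⇒ {{{{}}}{}}{}{}{}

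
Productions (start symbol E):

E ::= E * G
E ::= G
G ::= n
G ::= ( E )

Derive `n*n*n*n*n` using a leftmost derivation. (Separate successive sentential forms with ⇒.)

E ⇒ E*G   [E ::= E * G]
E*G ⇒ E*G*G   [E ::= E * G]
E*G*G ⇒ E*G*G*G   [E ::= E * G]
E*G*G*G ⇒ E*G*G*G*G   [E ::= E * G]
E*G*G*G*G ⇒ G*G*G*G*G   [E ::= G]
G*G*G*G*G ⇒ n*G*G*G*G   [G ::= n]
n*G*G*G*G ⇒ n*n*G*G*G   [G ::= n]
n*n*G*G*G ⇒ n*n*n*G*G   [G ::= n]
n*n*n*G*G ⇒ n*n*n*n*G   [G ::= n]
n*n*n*n*G ⇒ n*n*n*n*n   [G ::= n]

E ⇒ E*G ⇒ E*G*G ⇒ E*G*G*G ⇒ E*G*G*G*G ⇒ G*G*G*G*G ⇒ n*G*G*G*G ⇒ n*n*G*G*G ⇒ n*n*n*G*G ⇒ n*n*n*n*G ⇒ n*n*n*n*n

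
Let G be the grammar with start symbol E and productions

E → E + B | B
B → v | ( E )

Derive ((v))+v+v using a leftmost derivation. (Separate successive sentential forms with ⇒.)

E⇒E+B⇒E+B+B⇒B+B+B⇒(E)+B+B⇒(B)+B+B⇒((E))+B+B⇒((B))+B+B⇒((v))+B+B⇒((v))+v+B⇒((v))+v+v

E ⇒ E+B   [E → E + B]
E+B ⇒ E+B+B   [E → E + B]
E+B+B ⇒ B+B+B   [E → B]
B+B+B ⇒ (E)+B+B   [B → ( E )]
(E)+B+B ⇒ (B)+B+B   [E → B]
(B)+B+B ⇒ ((E))+B+B   [B → ( E )]
((E))+B+B ⇒ ((B))+B+B   [E → B]
((B))+B+B ⇒ ((v))+B+B   [B → v]
((v))+B+B ⇒ ((v))+v+B   [B → v]
((v))+v+B ⇒ ((v))+v+v   [B → v]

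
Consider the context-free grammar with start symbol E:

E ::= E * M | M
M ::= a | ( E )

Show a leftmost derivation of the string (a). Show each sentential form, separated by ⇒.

E ⇒ M   [E ::= M]
M ⇒ (E)   [M ::= ( E )]
(E) ⇒ (M)   [E ::= M]
(M) ⇒ (a)   [M ::= a]

E ⇒ M ⇒ (E) ⇒ (M) ⇒ (a)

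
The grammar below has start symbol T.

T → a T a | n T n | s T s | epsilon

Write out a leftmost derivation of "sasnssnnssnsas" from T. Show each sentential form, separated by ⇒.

T ⇒ sTs   [T → s T s]
sTs ⇒ saTas   [T → a T a]
saTas ⇒ sasTsas   [T → s T s]
sasTsas ⇒ sasnTnsas   [T → n T n]
sasnTnsas ⇒ sasnsTsnsas   [T → s T s]
sasnsTsnsas ⇒ sasnssTssnsas   [T → s T s]
sasnssTssnsas ⇒ sasnssnTnssnsas   [T → n T n]
sasnssnTnssnsas ⇒ sasnssnnssnsas   [T → epsilon]

T ⇒ sTs ⇒ saTas ⇒ sasTsas ⇒ sasnTnsas ⇒ sasnsTsnsas ⇒ sasnssTssnsas ⇒ sasnssnTnssnsas ⇒ sasnssnnssnsas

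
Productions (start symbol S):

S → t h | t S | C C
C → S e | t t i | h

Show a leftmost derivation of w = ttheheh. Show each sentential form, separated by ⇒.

S ⇒ tS ⇒ tCC ⇒ tSeC ⇒ tCCeC ⇒ tSeCeC ⇒ ttheCeC ⇒ ttheheC ⇒ ttheheh

S ⇒ tS   [S → t S]
tS ⇒ tCC   [S → C C]
tCC ⇒ tSeC   [C → S e]
tSeC ⇒ tCCeC   [S → C C]
tCCeC ⇒ tSeCeC   [C → S e]
tSeCeC ⇒ ttheCeC   [S → t h]
ttheCeC ⇒ ttheheC   [C → h]
ttheheC ⇒ ttheheh   [C → h]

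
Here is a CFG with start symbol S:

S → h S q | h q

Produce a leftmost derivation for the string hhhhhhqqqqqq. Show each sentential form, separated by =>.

S => hSq => hhSqq => hhhSqqq => hhhhSqqqq => hhhhhSqqqqq => hhhhhhqqqqqq

S => hSq   [S → h S q]
hSq => hhSqq   [S → h S q]
hhSqq => hhhSqqq   [S → h S q]
hhhSqqq => hhhhSqqqq   [S → h S q]
hhhhSqqqq => hhhhhSqqqqq   [S → h S q]
hhhhhSqqqqq => hhhhhhqqqqqq   [S → h q]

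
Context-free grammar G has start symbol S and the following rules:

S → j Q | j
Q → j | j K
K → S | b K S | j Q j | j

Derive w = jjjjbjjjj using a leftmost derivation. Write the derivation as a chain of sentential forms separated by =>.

S => jQ   [S → j Q]
jQ => jjK   [Q → j K]
jjK => jjjQj   [K → j Q j]
jjjQj => jjjjKj   [Q → j K]
jjjjKj => jjjjbKSj   [K → b K S]
jjjjbKSj => jjjjbSSj   [K → S]
jjjjbSSj => jjjjbjSj   [S → j]
jjjjbjSj => jjjjbjjQj   [S → j Q]
jjjjbjjQj => jjjjbjjjj   [Q → j]

S => jQ => jjK => jjjQj => jjjjKj => jjjjbKSj => jjjjbSSj => jjjjbjSj => jjjjbjjQj => jjjjbjjjj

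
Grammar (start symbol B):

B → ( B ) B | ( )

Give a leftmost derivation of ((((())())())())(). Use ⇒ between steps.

B ⇒ (B)B   [B → ( B ) B]
(B)B ⇒ ((B)B)B   [B → ( B ) B]
((B)B)B ⇒ (((B)B)B)B   [B → ( B ) B]
(((B)B)B)B ⇒ ((((B)B)B)B)B   [B → ( B ) B]
((((B)B)B)B)B ⇒ ((((())B)B)B)B   [B → ( )]
((((())B)B)B)B ⇒ ((((())())B)B)B   [B → ( )]
((((())())B)B)B ⇒ ((((())())())B)B   [B → ( )]
((((())())())B)B ⇒ ((((())())())())B   [B → ( )]
((((())())())())B ⇒ ((((())())())())()   [B → ( )]

B ⇒ (B)B ⇒ ((B)B)B ⇒ (((B)B)B)B ⇒ ((((B)B)B)B)B ⇒ ((((())B)B)B)B ⇒ ((((())())B)B)B ⇒ ((((())())())B)B ⇒ ((((())())())())B ⇒ ((((())())())())()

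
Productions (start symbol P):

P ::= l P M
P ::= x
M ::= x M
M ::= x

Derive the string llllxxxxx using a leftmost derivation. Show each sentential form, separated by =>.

P=>lPM=>llPMM=>lllPMMM=>llllPMMMM=>llllxMMMM=>llllxxMMM=>llllxxxMM=>llllxxxxM=>llllxxxxx

P => lPM   [P ::= l P M]
lPM => llPMM   [P ::= l P M]
llPMM => lllPMMM   [P ::= l P M]
lllPMMM => llllPMMMM   [P ::= l P M]
llllPMMMM => llllxMMMM   [P ::= x]
llllxMMMM => llllxxMMM   [M ::= x]
llllxxMMM => llllxxxMM   [M ::= x]
llllxxxMM => llllxxxxM   [M ::= x]
llllxxxxM => llllxxxxx   [M ::= x]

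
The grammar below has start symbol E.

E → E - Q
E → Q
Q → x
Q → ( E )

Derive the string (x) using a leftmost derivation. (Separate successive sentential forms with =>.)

E => Q => (E) => (Q) => (x)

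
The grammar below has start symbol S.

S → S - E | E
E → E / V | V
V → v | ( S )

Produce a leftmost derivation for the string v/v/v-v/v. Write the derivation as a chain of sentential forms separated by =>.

S=>S-E=>E-E=>E/V-E=>E/V/V-E=>V/V/V-E=>v/V/V-E=>v/v/V-E=>v/v/v-E=>v/v/v-E/V=>v/v/v-V/V=>v/v/v-v/V=>v/v/v-v/v

S => S-E   [S → S - E]
S-E => E-E   [S → E]
E-E => E/V-E   [E → E / V]
E/V-E => E/V/V-E   [E → E / V]
E/V/V-E => V/V/V-E   [E → V]
V/V/V-E => v/V/V-E   [V → v]
v/V/V-E => v/v/V-E   [V → v]
v/v/V-E => v/v/v-E   [V → v]
v/v/v-E => v/v/v-E/V   [E → E / V]
v/v/v-E/V => v/v/v-V/V   [E → V]
v/v/v-V/V => v/v/v-v/V   [V → v]
v/v/v-v/V => v/v/v-v/v   [V → v]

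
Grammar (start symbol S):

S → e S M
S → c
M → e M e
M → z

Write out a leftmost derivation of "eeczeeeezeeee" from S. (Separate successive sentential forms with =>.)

S => eSM => eeSMM => eecMM => eeczM => eeczeMe => eeczeeMee => eeczeeeMeee => eeczeeeeMeeee => eeczeeeezeeee

S => eSM   [S → e S M]
eSM => eeSMM   [S → e S M]
eeSMM => eecMM   [S → c]
eecMM => eeczM   [M → z]
eeczM => eeczeMe   [M → e M e]
eeczeMe => eeczeeMee   [M → e M e]
eeczeeMee => eeczeeeMeee   [M → e M e]
eeczeeeMeee => eeczeeeeMeeee   [M → e M e]
eeczeeeeMeeee => eeczeeeezeeee   [M → z]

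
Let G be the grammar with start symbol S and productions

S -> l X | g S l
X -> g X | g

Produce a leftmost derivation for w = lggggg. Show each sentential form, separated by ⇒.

S ⇒ lX ⇒ lgX ⇒ lggX ⇒ lgggX ⇒ lggggX ⇒ lggggg

S ⇒ lX   [S -> l X]
lX ⇒ lgX   [X -> g X]
lgX ⇒ lggX   [X -> g X]
lggX ⇒ lgggX   [X -> g X]
lgggX ⇒ lggggX   [X -> g X]
lggggX ⇒ lggggg   [X -> g]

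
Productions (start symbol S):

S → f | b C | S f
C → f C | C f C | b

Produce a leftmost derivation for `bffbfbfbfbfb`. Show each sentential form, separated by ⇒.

S ⇒ bC ⇒ bfC ⇒ bfCfC ⇒ bffCfC ⇒ bffbfC ⇒ bffbfCfC ⇒ bffbfCfCfC ⇒ bffbfCfCfCfC ⇒ bffbfbfCfCfC ⇒ bffbfbfbfCfC ⇒ bffbfbfbfbfC ⇒ bffbfbfbfbfb

S ⇒ bC   [S → b C]
bC ⇒ bfC   [C → f C]
bfC ⇒ bfCfC   [C → C f C]
bfCfC ⇒ bffCfC   [C → f C]
bffCfC ⇒ bffbfC   [C → b]
bffbfC ⇒ bffbfCfC   [C → C f C]
bffbfCfC ⇒ bffbfCfCfC   [C → C f C]
bffbfCfCfC ⇒ bffbfCfCfCfC   [C → C f C]
bffbfCfCfCfC ⇒ bffbfbfCfCfC   [C → b]
bffbfbfCfCfC ⇒ bffbfbfbfCfC   [C → b]
bffbfbfbfCfC ⇒ bffbfbfbfbfC   [C → b]
bffbfbfbfbfC ⇒ bffbfbfbfbfb   [C → b]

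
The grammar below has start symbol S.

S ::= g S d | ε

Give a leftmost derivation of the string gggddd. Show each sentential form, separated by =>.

S=>gSd=>ggSdd=>gggSddd=>gggddd

S => gSd   [S ::= g S d]
gSd => ggSdd   [S ::= g S d]
ggSdd => gggSddd   [S ::= g S d]
gggSddd => gggddd   [S ::= ε]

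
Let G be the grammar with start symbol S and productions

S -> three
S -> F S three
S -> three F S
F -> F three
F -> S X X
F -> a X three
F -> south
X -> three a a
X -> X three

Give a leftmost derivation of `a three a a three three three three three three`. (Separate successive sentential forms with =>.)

S => F S three   [S -> F S three]
F S three => a X three S three   [F -> a X three]
a X three S three => a X three three S three   [X -> X three]
a X three three S three => a X three three three S three   [X -> X three]
a X three three three S three => a X three three three three S three   [X -> X three]
a X three three three three S three => a three a a three three three three S three   [X -> three a a]
a three a a three three three three S three => a three a a three three three three three three   [S -> three]

S => F S three => a X three S three => a X three three S three => a X three three three S three => a X three three three three S three => a three a a three three three three S three => a three a a three three three three three three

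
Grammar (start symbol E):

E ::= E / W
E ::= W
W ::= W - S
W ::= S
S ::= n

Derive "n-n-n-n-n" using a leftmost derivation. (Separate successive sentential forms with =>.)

E => W => W-S => W-S-S => W-S-S-S => W-S-S-S-S => S-S-S-S-S => n-S-S-S-S => n-n-S-S-S => n-n-n-S-S => n-n-n-n-S => n-n-n-n-n

E => W   [E ::= W]
W => W-S   [W ::= W - S]
W-S => W-S-S   [W ::= W - S]
W-S-S => W-S-S-S   [W ::= W - S]
W-S-S-S => W-S-S-S-S   [W ::= W - S]
W-S-S-S-S => S-S-S-S-S   [W ::= S]
S-S-S-S-S => n-S-S-S-S   [S ::= n]
n-S-S-S-S => n-n-S-S-S   [S ::= n]
n-n-S-S-S => n-n-n-S-S   [S ::= n]
n-n-n-S-S => n-n-n-n-S   [S ::= n]
n-n-n-n-S => n-n-n-n-n   [S ::= n]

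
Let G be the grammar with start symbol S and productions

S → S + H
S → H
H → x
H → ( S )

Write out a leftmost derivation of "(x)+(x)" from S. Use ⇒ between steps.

S ⇒ S+H ⇒ H+H ⇒ (S)+H ⇒ (H)+H ⇒ (x)+H ⇒ (x)+(S) ⇒ (x)+(H) ⇒ (x)+(x)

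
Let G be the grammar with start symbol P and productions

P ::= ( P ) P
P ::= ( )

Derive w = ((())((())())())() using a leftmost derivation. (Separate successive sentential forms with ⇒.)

P ⇒ (P)P   [P ::= ( P ) P]
(P)P ⇒ ((P)P)P   [P ::= ( P ) P]
((P)P)P ⇒ ((())P)P   [P ::= ( )]
((())P)P ⇒ ((())(P)P)P   [P ::= ( P ) P]
((())(P)P)P ⇒ ((())((P)P)P)P   [P ::= ( P ) P]
((())((P)P)P)P ⇒ ((())((())P)P)P   [P ::= ( )]
((())((())P)P)P ⇒ ((())((())())P)P   [P ::= ( )]
((())((())())P)P ⇒ ((())((())())())P   [P ::= ( )]
((())((())())())P ⇒ ((())((())())())()   [P ::= ( )]

P ⇒ (P)P ⇒ ((P)P)P ⇒ ((())P)P ⇒ ((())(P)P)P ⇒ ((())((P)P)P)P ⇒ ((())((())P)P)P ⇒ ((())((())())P)P ⇒ ((())((())())())P ⇒ ((())((())())())()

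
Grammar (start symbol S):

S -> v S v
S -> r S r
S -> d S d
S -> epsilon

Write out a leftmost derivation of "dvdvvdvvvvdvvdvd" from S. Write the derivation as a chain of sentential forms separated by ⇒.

S ⇒ dSd ⇒ dvSvd ⇒ dvdSdvd ⇒ dvdvSvdvd ⇒ dvdvvSvvdvd ⇒ dvdvvdSdvvdvd ⇒ dvdvvdvSvdvvdvd ⇒ dvdvvdvvSvvdvvdvd ⇒ dvdvvdvvvvdvvdvd

S ⇒ dSd   [S -> d S d]
dSd ⇒ dvSvd   [S -> v S v]
dvSvd ⇒ dvdSdvd   [S -> d S d]
dvdSdvd ⇒ dvdvSvdvd   [S -> v S v]
dvdvSvdvd ⇒ dvdvvSvvdvd   [S -> v S v]
dvdvvSvvdvd ⇒ dvdvvdSdvvdvd   [S -> d S d]
dvdvvdSdvvdvd ⇒ dvdvvdvSvdvvdvd   [S -> v S v]
dvdvvdvSvdvvdvd ⇒ dvdvvdvvSvvdvvdvd   [S -> v S v]
dvdvvdvvSvvdvvdvd ⇒ dvdvvdvvvvdvvdvd   [S -> epsilon]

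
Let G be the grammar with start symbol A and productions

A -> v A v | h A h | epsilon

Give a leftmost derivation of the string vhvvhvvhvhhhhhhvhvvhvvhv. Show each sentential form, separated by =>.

A => vAv => vhAhv => vhvAvhv => vhvvAvvhv => vhvvhAhvvhv => vhvvhvAvhvvhv => vhvvhvvAvvhvvhv => vhvvhvvhAhvvhvvhv => vhvvhvvhvAvhvvhvvhv => vhvvhvvhvhAhvhvvhvvhv => vhvvhvvhvhhAhhvhvvhvvhv => vhvvhvvhvhhhAhhhvhvvhvvhv => vhvvhvvhvhhhhhhvhvvhvvhv

A => vAv   [A -> v A v]
vAv => vhAhv   [A -> h A h]
vhAhv => vhvAvhv   [A -> v A v]
vhvAvhv => vhvvAvvhv   [A -> v A v]
vhvvAvvhv => vhvvhAhvvhv   [A -> h A h]
vhvvhAhvvhv => vhvvhvAvhvvhv   [A -> v A v]
vhvvhvAvhvvhv => vhvvhvvAvvhvvhv   [A -> v A v]
vhvvhvvAvvhvvhv => vhvvhvvhAhvvhvvhv   [A -> h A h]
vhvvhvvhAhvvhvvhv => vhvvhvvhvAvhvvhvvhv   [A -> v A v]
vhvvhvvhvAvhvvhvvhv => vhvvhvvhvhAhvhvvhvvhv   [A -> h A h]
vhvvhvvhvhAhvhvvhvvhv => vhvvhvvhvhhAhhvhvvhvvhv   [A -> h A h]
vhvvhvvhvhhAhhvhvvhvvhv => vhvvhvvhvhhhAhhhvhvvhvvhv   [A -> h A h]
vhvvhvvhvhhhAhhhvhvvhvvhv => vhvvhvvhvhhhhhhvhvvhvvhv   [A -> epsilon]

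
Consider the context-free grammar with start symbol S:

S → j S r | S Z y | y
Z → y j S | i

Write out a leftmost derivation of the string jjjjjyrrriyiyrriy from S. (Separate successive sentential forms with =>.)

S => SZy   [S → S Z y]
SZy => jSrZy   [S → j S r]
jSrZy => jjSrrZy   [S → j S r]
jjSrrZy => jjSZyrrZy   [S → S Z y]
jjSZyrrZy => jjSZyZyrrZy   [S → S Z y]
jjSZyZyrrZy => jjjSrZyZyrrZy   [S → j S r]
jjjSrZyZyrrZy => jjjjSrrZyZyrrZy   [S → j S r]
jjjjSrrZyZyrrZy => jjjjjSrrrZyZyrrZy   [S → j S r]
jjjjjSrrrZyZyrrZy => jjjjjyrrrZyZyrrZy   [S → y]
jjjjjyrrrZyZyrrZy => jjjjjyrrriyZyrrZy   [Z → i]
jjjjjyrrriyZyrrZy => jjjjjyrrriyiyrrZy   [Z → i]
jjjjjyrrriyiyrrZy => jjjjjyrrriyiyrriy   [Z → i]

S => SZy => jSrZy => jjSrrZy => jjSZyrrZy => jjSZyZyrrZy => jjjSrZyZyrrZy => jjjjSrrZyZyrrZy => jjjjjSrrrZyZyrrZy => jjjjjyrrrZyZyrrZy => jjjjjyrrriyZyrrZy => jjjjjyrrriyiyrrZy => jjjjjyrrriyiyrriy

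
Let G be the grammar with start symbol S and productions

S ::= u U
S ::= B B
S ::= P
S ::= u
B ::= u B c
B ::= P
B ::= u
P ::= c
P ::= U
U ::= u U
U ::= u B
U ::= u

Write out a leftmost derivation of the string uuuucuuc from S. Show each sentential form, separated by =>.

S => BB   [S ::= B B]
BB => uBcB   [B ::= u B c]
uBcB => uPcB   [B ::= P]
uPcB => uUcB   [P ::= U]
uUcB => uuUcB   [U ::= u U]
uuUcB => uuuUcB   [U ::= u U]
uuuUcB => uuuucB   [U ::= u]
uuuucB => uuuucuBc   [B ::= u B c]
uuuucuBc => uuuucuuc   [B ::= u]

S => BB => uBcB => uPcB => uUcB => uuUcB => uuuUcB => uuuucB => uuuucuBc => uuuucuuc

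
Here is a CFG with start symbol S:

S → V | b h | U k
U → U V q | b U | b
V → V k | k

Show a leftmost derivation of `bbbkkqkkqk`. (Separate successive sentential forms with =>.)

S => Uk   [S → U k]
Uk => UVqk   [U → U V q]
UVqk => UVqVqk   [U → U V q]
UVqVqk => bUVqVqk   [U → b U]
bUVqVqk => bbUVqVqk   [U → b U]
bbUVqVqk => bbbVqVqk   [U → b]
bbbVqVqk => bbbVkqVqk   [V → V k]
bbbVkqVqk => bbbkkqVqk   [V → k]
bbbkkqVqk => bbbkkqVkqk   [V → V k]
bbbkkqVkqk => bbbkkqkkqk   [V → k]

S => Uk => UVqk => UVqVqk => bUVqVqk => bbUVqVqk => bbbVqVqk => bbbVkqVqk => bbbkkqVqk => bbbkkqVkqk => bbbkkqkkqk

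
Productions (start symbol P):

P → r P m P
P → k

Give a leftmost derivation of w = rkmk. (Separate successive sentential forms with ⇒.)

P ⇒ rPmP ⇒ rkmP ⇒ rkmk

P ⇒ rPmP   [P → r P m P]
rPmP ⇒ rkmP   [P → k]
rkmP ⇒ rkmk   [P → k]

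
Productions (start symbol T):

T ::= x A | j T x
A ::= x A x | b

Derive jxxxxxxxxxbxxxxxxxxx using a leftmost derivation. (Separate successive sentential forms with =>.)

T=>jTx=>jxAx=>jxxAxx=>jxxxAxxx=>jxxxxAxxxx=>jxxxxxAxxxxx=>jxxxxxxAxxxxxx=>jxxxxxxxAxxxxxxx=>jxxxxxxxxAxxxxxxxx=>jxxxxxxxxxAxxxxxxxxx=>jxxxxxxxxxbxxxxxxxxx

T => jTx   [T ::= j T x]
jTx => jxAx   [T ::= x A]
jxAx => jxxAxx   [A ::= x A x]
jxxAxx => jxxxAxxx   [A ::= x A x]
jxxxAxxx => jxxxxAxxxx   [A ::= x A x]
jxxxxAxxxx => jxxxxxAxxxxx   [A ::= x A x]
jxxxxxAxxxxx => jxxxxxxAxxxxxx   [A ::= x A x]
jxxxxxxAxxxxxx => jxxxxxxxAxxxxxxx   [A ::= x A x]
jxxxxxxxAxxxxxxx => jxxxxxxxxAxxxxxxxx   [A ::= x A x]
jxxxxxxxxAxxxxxxxx => jxxxxxxxxxAxxxxxxxxx   [A ::= x A x]
jxxxxxxxxxAxxxxxxxxx => jxxxxxxxxxbxxxxxxxxx   [A ::= b]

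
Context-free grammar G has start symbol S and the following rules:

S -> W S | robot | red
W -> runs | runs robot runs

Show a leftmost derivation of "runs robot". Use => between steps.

S => W S   [S -> W S]
W S => runs S   [W -> runs]
runs S => runs robot   [S -> robot]

S => W S => runs S => runs robot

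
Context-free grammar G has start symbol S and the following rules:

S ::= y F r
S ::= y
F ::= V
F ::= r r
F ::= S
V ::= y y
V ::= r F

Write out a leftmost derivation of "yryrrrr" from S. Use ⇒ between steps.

S ⇒ yFr ⇒ yVr ⇒ yrFr ⇒ yrSr ⇒ yryFrr ⇒ yryrrrr

S ⇒ yFr   [S ::= y F r]
yFr ⇒ yVr   [F ::= V]
yVr ⇒ yrFr   [V ::= r F]
yrFr ⇒ yrSr   [F ::= S]
yrSr ⇒ yryFrr   [S ::= y F r]
yryFrr ⇒ yryrrrr   [F ::= r r]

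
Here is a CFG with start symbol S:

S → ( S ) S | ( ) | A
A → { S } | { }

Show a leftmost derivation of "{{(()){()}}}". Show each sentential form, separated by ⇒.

S ⇒ A ⇒ {S} ⇒ {A} ⇒ {{S}} ⇒ {{(S)S}} ⇒ {{(())S}} ⇒ {{(())A}} ⇒ {{(()){S}}} ⇒ {{(()){()}}}

S ⇒ A   [S → A]
A ⇒ {S}   [A → { S }]
{S} ⇒ {A}   [S → A]
{A} ⇒ {{S}}   [A → { S }]
{{S}} ⇒ {{(S)S}}   [S → ( S ) S]
{{(S)S}} ⇒ {{(())S}}   [S → ( )]
{{(())S}} ⇒ {{(())A}}   [S → A]
{{(())A}} ⇒ {{(()){S}}}   [A → { S }]
{{(()){S}}} ⇒ {{(()){()}}}   [S → ( )]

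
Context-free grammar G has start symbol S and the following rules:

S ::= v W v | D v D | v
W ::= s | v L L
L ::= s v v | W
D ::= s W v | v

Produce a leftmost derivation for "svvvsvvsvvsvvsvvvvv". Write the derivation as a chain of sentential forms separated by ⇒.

S ⇒ DvD ⇒ sWvvD ⇒ svLLvvD ⇒ svWLvvD ⇒ svvLLLvvD ⇒ svvWLLvvD ⇒ svvvLLLLvvD ⇒ svvvsvvLLLvvD ⇒ svvvsvvsvvLLvvD ⇒ svvvsvvsvvsvvLvvD ⇒ svvvsvvsvvsvvsvvvvD ⇒ svvvsvvsvvsvvsvvvvv

S ⇒ DvD   [S ::= D v D]
DvD ⇒ sWvvD   [D ::= s W v]
sWvvD ⇒ svLLvvD   [W ::= v L L]
svLLvvD ⇒ svWLvvD   [L ::= W]
svWLvvD ⇒ svvLLLvvD   [W ::= v L L]
svvLLLvvD ⇒ svvWLLvvD   [L ::= W]
svvWLLvvD ⇒ svvvLLLLvvD   [W ::= v L L]
svvvLLLLvvD ⇒ svvvsvvLLLvvD   [L ::= s v v]
svvvsvvLLLvvD ⇒ svvvsvvsvvLLvvD   [L ::= s v v]
svvvsvvsvvLLvvD ⇒ svvvsvvsvvsvvLvvD   [L ::= s v v]
svvvsvvsvvsvvLvvD ⇒ svvvsvvsvvsvvsvvvvD   [L ::= s v v]
svvvsvvsvvsvvsvvvvD ⇒ svvvsvvsvvsvvsvvvvv   [D ::= v]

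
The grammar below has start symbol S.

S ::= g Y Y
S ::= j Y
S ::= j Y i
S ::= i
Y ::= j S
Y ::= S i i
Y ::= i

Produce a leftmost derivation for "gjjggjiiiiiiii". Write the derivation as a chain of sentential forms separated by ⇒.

S ⇒ gYY ⇒ gjSY ⇒ gjjYY ⇒ gjjSiiY ⇒ gjjgYYiiY ⇒ gjjgSiiYiiY ⇒ gjjggYYiiYiiY ⇒ gjjggjSYiiYiiY ⇒ gjjggjiYiiYiiY ⇒ gjjggjiiiiYiiY ⇒ gjjggjiiiiiiiY ⇒ gjjggjiiiiiiii

S ⇒ gYY   [S ::= g Y Y]
gYY ⇒ gjSY   [Y ::= j S]
gjSY ⇒ gjjYY   [S ::= j Y]
gjjYY ⇒ gjjSiiY   [Y ::= S i i]
gjjSiiY ⇒ gjjgYYiiY   [S ::= g Y Y]
gjjgYYiiY ⇒ gjjgSiiYiiY   [Y ::= S i i]
gjjgSiiYiiY ⇒ gjjggYYiiYiiY   [S ::= g Y Y]
gjjggYYiiYiiY ⇒ gjjggjSYiiYiiY   [Y ::= j S]
gjjggjSYiiYiiY ⇒ gjjggjiYiiYiiY   [S ::= i]
gjjggjiYiiYiiY ⇒ gjjggjiiiiYiiY   [Y ::= i]
gjjggjiiiiYiiY ⇒ gjjggjiiiiiiiY   [Y ::= i]
gjjggjiiiiiiiY ⇒ gjjggjiiiiiiii   [Y ::= i]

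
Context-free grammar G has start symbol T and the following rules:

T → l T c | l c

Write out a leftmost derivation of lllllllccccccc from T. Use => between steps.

T => lTc   [T → l T c]
lTc => llTcc   [T → l T c]
llTcc => lllTccc   [T → l T c]
lllTccc => llllTcccc   [T → l T c]
llllTcccc => lllllTccccc   [T → l T c]
lllllTccccc => llllllTcccccc   [T → l T c]
llllllTcccccc => lllllllccccccc   [T → l c]

T => lTc => llTcc => lllTccc => llllTcccc => lllllTccccc => llllllTcccccc => lllllllccccccc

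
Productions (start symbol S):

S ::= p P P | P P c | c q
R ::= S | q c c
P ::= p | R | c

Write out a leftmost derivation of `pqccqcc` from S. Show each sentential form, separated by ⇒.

S ⇒ pPP ⇒ pRP ⇒ pqccP ⇒ pqccR ⇒ pqccqcc

S ⇒ pPP   [S ::= p P P]
pPP ⇒ pRP   [P ::= R]
pRP ⇒ pqccP   [R ::= q c c]
pqccP ⇒ pqccR   [P ::= R]
pqccR ⇒ pqccqcc   [R ::= q c c]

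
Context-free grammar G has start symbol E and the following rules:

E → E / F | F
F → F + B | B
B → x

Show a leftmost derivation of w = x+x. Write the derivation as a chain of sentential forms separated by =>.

E => F   [E → F]
F => F+B   [F → F + B]
F+B => B+B   [F → B]
B+B => x+B   [B → x]
x+B => x+x   [B → x]

E=>F=>F+B=>B+B=>x+B=>x+x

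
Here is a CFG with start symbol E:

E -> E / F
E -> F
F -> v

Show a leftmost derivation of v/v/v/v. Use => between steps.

E=>E/F=>E/F/F=>E/F/F/F=>F/F/F/F=>v/F/F/F=>v/v/F/F=>v/v/v/F=>v/v/v/v

E => E/F   [E -> E / F]
E/F => E/F/F   [E -> E / F]
E/F/F => E/F/F/F   [E -> E / F]
E/F/F/F => F/F/F/F   [E -> F]
F/F/F/F => v/F/F/F   [F -> v]
v/F/F/F => v/v/F/F   [F -> v]
v/v/F/F => v/v/v/F   [F -> v]
v/v/v/F => v/v/v/v   [F -> v]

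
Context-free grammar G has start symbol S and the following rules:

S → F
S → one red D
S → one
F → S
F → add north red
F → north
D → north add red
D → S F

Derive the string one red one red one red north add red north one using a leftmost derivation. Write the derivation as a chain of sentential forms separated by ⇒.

S ⇒ one red D ⇒ one red S F ⇒ one red one red D F ⇒ one red one red S F F ⇒ one red one red one red D F F ⇒ one red one red one red north add red F F ⇒ one red one red one red north add red north F ⇒ one red one red one red north add red north S ⇒ one red one red one red north add red north one

S ⇒ one red D   [S → one red D]
one red D ⇒ one red S F   [D → S F]
one red S F ⇒ one red one red D F   [S → one red D]
one red one red D F ⇒ one red one red S F F   [D → S F]
one red one red S F F ⇒ one red one red one red D F F   [S → one red D]
one red one red one red D F F ⇒ one red one red one red north add red F F   [D → north add red]
one red one red one red north add red F F ⇒ one red one red one red north add red north F   [F → north]
one red one red one red north add red north F ⇒ one red one red one red north add red north S   [F → S]
one red one red one red north add red north S ⇒ one red one red one red north add red north one   [S → one]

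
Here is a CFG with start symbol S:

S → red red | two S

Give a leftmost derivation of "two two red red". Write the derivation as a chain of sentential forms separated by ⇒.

S ⇒ two S ⇒ two two S ⇒ two two red red

S ⇒ two S   [S → two S]
two S ⇒ two two S   [S → two S]
two two S ⇒ two two red red   [S → red red]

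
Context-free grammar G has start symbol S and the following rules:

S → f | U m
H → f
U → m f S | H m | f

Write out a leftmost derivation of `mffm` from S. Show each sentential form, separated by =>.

S=>Um=>mfSm=>mffm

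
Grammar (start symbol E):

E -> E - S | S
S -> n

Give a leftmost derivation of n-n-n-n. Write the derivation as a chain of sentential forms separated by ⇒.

E ⇒ E-S   [E -> E - S]
E-S ⇒ E-S-S   [E -> E - S]
E-S-S ⇒ E-S-S-S   [E -> E - S]
E-S-S-S ⇒ S-S-S-S   [E -> S]
S-S-S-S ⇒ n-S-S-S   [S -> n]
n-S-S-S ⇒ n-n-S-S   [S -> n]
n-n-S-S ⇒ n-n-n-S   [S -> n]
n-n-n-S ⇒ n-n-n-n   [S -> n]

E⇒E-S⇒E-S-S⇒E-S-S-S⇒S-S-S-S⇒n-S-S-S⇒n-n-S-S⇒n-n-n-S⇒n-n-n-n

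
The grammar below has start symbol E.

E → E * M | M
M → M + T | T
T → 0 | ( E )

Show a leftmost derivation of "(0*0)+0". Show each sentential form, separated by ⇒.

E⇒M⇒M+T⇒T+T⇒(E)+T⇒(E*M)+T⇒(M*M)+T⇒(T*M)+T⇒(0*M)+T⇒(0*T)+T⇒(0*0)+T⇒(0*0)+0

E ⇒ M   [E → M]
M ⇒ M+T   [M → M + T]
M+T ⇒ T+T   [M → T]
T+T ⇒ (E)+T   [T → ( E )]
(E)+T ⇒ (E*M)+T   [E → E * M]
(E*M)+T ⇒ (M*M)+T   [E → M]
(M*M)+T ⇒ (T*M)+T   [M → T]
(T*M)+T ⇒ (0*M)+T   [T → 0]
(0*M)+T ⇒ (0*T)+T   [M → T]
(0*T)+T ⇒ (0*0)+T   [T → 0]
(0*0)+T ⇒ (0*0)+0   [T → 0]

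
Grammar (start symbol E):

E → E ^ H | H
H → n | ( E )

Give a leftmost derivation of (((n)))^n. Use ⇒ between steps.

E⇒E^H⇒H^H⇒(E)^H⇒(H)^H⇒((E))^H⇒((H))^H⇒(((E)))^H⇒(((H)))^H⇒(((n)))^H⇒(((n)))^n

E ⇒ E^H   [E → E ^ H]
E^H ⇒ H^H   [E → H]
H^H ⇒ (E)^H   [H → ( E )]
(E)^H ⇒ (H)^H   [E → H]
(H)^H ⇒ ((E))^H   [H → ( E )]
((E))^H ⇒ ((H))^H   [E → H]
((H))^H ⇒ (((E)))^H   [H → ( E )]
(((E)))^H ⇒ (((H)))^H   [E → H]
(((H)))^H ⇒ (((n)))^H   [H → n]
(((n)))^H ⇒ (((n)))^n   [H → n]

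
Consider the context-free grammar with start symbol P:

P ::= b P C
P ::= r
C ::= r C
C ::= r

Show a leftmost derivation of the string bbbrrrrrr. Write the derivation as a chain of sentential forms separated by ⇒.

P ⇒ bPC ⇒ bbPCC ⇒ bbbPCCC ⇒ bbbrCCC ⇒ bbbrrCCC ⇒ bbbrrrCCC ⇒ bbbrrrrCC ⇒ bbbrrrrrC ⇒ bbbrrrrrr

P ⇒ bPC   [P ::= b P C]
bPC ⇒ bbPCC   [P ::= b P C]
bbPCC ⇒ bbbPCCC   [P ::= b P C]
bbbPCCC ⇒ bbbrCCC   [P ::= r]
bbbrCCC ⇒ bbbrrCCC   [C ::= r C]
bbbrrCCC ⇒ bbbrrrCCC   [C ::= r C]
bbbrrrCCC ⇒ bbbrrrrCC   [C ::= r]
bbbrrrrCC ⇒ bbbrrrrrC   [C ::= r]
bbbrrrrrC ⇒ bbbrrrrrr   [C ::= r]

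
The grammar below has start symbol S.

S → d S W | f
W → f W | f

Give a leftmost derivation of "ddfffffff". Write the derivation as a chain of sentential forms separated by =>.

S=>dSW=>ddSWW=>ddfWW=>ddffWW=>ddfffWW=>ddffffWW=>ddfffffW=>ddffffffW=>ddfffffff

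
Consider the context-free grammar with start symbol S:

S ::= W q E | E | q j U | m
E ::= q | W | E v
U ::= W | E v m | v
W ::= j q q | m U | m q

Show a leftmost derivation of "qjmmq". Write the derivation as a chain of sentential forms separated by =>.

S => qjU   [S ::= q j U]
qjU => qjW   [U ::= W]
qjW => qjmU   [W ::= m U]
qjmU => qjmW   [U ::= W]
qjmW => qjmmq   [W ::= m q]

S => qjU => qjW => qjmU => qjmW => qjmmq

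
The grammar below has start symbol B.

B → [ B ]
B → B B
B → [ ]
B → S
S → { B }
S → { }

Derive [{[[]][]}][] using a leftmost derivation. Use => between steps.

B=>BB=>[B]B=>[S]B=>[{B}]B=>[{BB}]B=>[{[B]B}]B=>[{[[]]B}]B=>[{[[]][]}]B=>[{[[]][]}][]

B => BB   [B → B B]
BB => [B]B   [B → [ B ]]
[B]B => [S]B   [B → S]
[S]B => [{B}]B   [S → { B }]
[{B}]B => [{BB}]B   [B → B B]
[{BB}]B => [{[B]B}]B   [B → [ B ]]
[{[B]B}]B => [{[[]]B}]B   [B → [ ]]
[{[[]]B}]B => [{[[]][]}]B   [B → [ ]]
[{[[]][]}]B => [{[[]][]}][]   [B → [ ]]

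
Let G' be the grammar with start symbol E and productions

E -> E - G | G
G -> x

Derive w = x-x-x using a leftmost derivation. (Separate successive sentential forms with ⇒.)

E ⇒ E-G ⇒ E-G-G ⇒ G-G-G ⇒ x-G-G ⇒ x-x-G ⇒ x-x-x

E ⇒ E-G   [E -> E - G]
E-G ⇒ E-G-G   [E -> E - G]
E-G-G ⇒ G-G-G   [E -> G]
G-G-G ⇒ x-G-G   [G -> x]
x-G-G ⇒ x-x-G   [G -> x]
x-x-G ⇒ x-x-x   [G -> x]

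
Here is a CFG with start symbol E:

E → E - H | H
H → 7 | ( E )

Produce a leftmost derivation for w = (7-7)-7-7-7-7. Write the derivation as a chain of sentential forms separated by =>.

E => E-H   [E → E - H]
E-H => E-H-H   [E → E - H]
E-H-H => E-H-H-H   [E → E - H]
E-H-H-H => E-H-H-H-H   [E → E - H]
E-H-H-H-H => H-H-H-H-H   [E → H]
H-H-H-H-H => (E)-H-H-H-H   [H → ( E )]
(E)-H-H-H-H => (E-H)-H-H-H-H   [E → E - H]
(E-H)-H-H-H-H => (H-H)-H-H-H-H   [E → H]
(H-H)-H-H-H-H => (7-H)-H-H-H-H   [H → 7]
(7-H)-H-H-H-H => (7-7)-H-H-H-H   [H → 7]
(7-7)-H-H-H-H => (7-7)-7-H-H-H   [H → 7]
(7-7)-7-H-H-H => (7-7)-7-7-H-H   [H → 7]
(7-7)-7-7-H-H => (7-7)-7-7-7-H   [H → 7]
(7-7)-7-7-7-H => (7-7)-7-7-7-7   [H → 7]

E=>E-H=>E-H-H=>E-H-H-H=>E-H-H-H-H=>H-H-H-H-H=>(E)-H-H-H-H=>(E-H)-H-H-H-H=>(H-H)-H-H-H-H=>(7-H)-H-H-H-H=>(7-7)-H-H-H-H=>(7-7)-7-H-H-H=>(7-7)-7-7-H-H=>(7-7)-7-7-7-H=>(7-7)-7-7-7-7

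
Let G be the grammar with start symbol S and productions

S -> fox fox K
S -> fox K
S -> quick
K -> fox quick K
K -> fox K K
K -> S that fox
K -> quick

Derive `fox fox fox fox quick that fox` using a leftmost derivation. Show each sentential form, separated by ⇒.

S ⇒ fox fox K ⇒ fox fox S that fox ⇒ fox fox fox fox K that fox ⇒ fox fox fox fox quick that fox

S ⇒ fox fox K   [S -> fox fox K]
fox fox K ⇒ fox fox S that fox   [K -> S that fox]
fox fox S that fox ⇒ fox fox fox fox K that fox   [S -> fox fox K]
fox fox fox fox K that fox ⇒ fox fox fox fox quick that fox   [K -> quick]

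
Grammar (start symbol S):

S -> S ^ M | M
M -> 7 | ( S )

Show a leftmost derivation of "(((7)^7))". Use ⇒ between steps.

S ⇒ M   [S -> M]
M ⇒ (S)   [M -> ( S )]
(S) ⇒ (M)   [S -> M]
(M) ⇒ ((S))   [M -> ( S )]
((S)) ⇒ ((S^M))   [S -> S ^ M]
((S^M)) ⇒ ((M^M))   [S -> M]
((M^M)) ⇒ (((S)^M))   [M -> ( S )]
(((S)^M)) ⇒ (((M)^M))   [S -> M]
(((M)^M)) ⇒ (((7)^M))   [M -> 7]
(((7)^M)) ⇒ (((7)^7))   [M -> 7]

S ⇒ M ⇒ (S) ⇒ (M) ⇒ ((S)) ⇒ ((S^M)) ⇒ ((M^M)) ⇒ (((S)^M)) ⇒ (((M)^M)) ⇒ (((7)^M)) ⇒ (((7)^7))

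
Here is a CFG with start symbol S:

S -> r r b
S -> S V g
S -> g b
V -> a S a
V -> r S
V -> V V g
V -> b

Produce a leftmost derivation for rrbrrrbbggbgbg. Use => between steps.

S => SVg => SVgVg => SVgVgVg => rrbVgVgVg => rrbrSgVgVg => rrbrSVggVgVg => rrbrrrbVggVgVg => rrbrrrbbggVgVg => rrbrrrbbggbgVg => rrbrrrbbggbgbg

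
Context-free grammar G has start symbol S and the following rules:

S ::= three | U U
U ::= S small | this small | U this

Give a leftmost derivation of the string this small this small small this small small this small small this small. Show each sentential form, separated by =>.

S => U U   [S ::= U U]
U U => S small U   [U ::= S small]
S small U => U U small U   [S ::= U U]
U U small U => S small U small U   [U ::= S small]
S small U small U => U U small U small U   [S ::= U U]
U U small U small U => S small U small U small U   [U ::= S small]
S small U small U small U => U U small U small U small U   [S ::= U U]
U U small U small U small U => this small U small U small U small U   [U ::= this small]
this small U small U small U small U => this small this small small U small U small U   [U ::= this small]
this small this small small U small U small U => this small this small small this small small U small U   [U ::= this small]
this small this small small this small small U small U => this small this small small this small small this small small U   [U ::= this small]
this small this small small this small small this small small U => this small this small small this small small this small small this small   [U ::= this small]

S => U U => S small U => U U small U => S small U small U => U U small U small U => S small U small U small U => U U small U small U small U => this small U small U small U small U => this small this small small U small U small U => this small this small small this small small U small U => this small this small small this small small this small small U => this small this small small this small small this small small this small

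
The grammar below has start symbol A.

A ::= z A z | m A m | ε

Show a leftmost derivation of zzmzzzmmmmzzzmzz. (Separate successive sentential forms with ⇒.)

A⇒zAz⇒zzAzz⇒zzmAmzz⇒zzmzAzmzz⇒zzmzzAzzmzz⇒zzmzzzAzzzmzz⇒zzmzzzmAmzzzmzz⇒zzmzzzmmAmmzzzmzz⇒zzmzzzmmmmzzzmzz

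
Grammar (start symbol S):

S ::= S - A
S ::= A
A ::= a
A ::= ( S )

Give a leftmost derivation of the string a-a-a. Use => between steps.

S=>S-A=>S-A-A=>A-A-A=>a-A-A=>a-a-A=>a-a-a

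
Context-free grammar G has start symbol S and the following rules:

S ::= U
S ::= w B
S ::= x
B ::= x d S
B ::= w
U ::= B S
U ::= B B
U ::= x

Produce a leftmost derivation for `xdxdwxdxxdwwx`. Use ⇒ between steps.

S ⇒ U   [S ::= U]
U ⇒ BS   [U ::= B S]
BS ⇒ xdSS   [B ::= x d S]
xdSS ⇒ xdUS   [S ::= U]
xdUS ⇒ xdBBS   [U ::= B B]
xdBBS ⇒ xdxdSBS   [B ::= x d S]
xdxdSBS ⇒ xdxdwBBS   [S ::= w B]
xdxdwBBS ⇒ xdxdwxdSBS   [B ::= x d S]
xdxdwxdSBS ⇒ xdxdwxdUBS   [S ::= U]
xdxdwxdUBS ⇒ xdxdwxdxBS   [U ::= x]
xdxdwxdxBS ⇒ xdxdwxdxxdSS   [B ::= x d S]
xdxdwxdxxdSS ⇒ xdxdwxdxxdwBS   [S ::= w B]
xdxdwxdxxdwBS ⇒ xdxdwxdxxdwwS   [B ::= w]
xdxdwxdxxdwwS ⇒ xdxdwxdxxdwwx   [S ::= x]

S ⇒ U ⇒ BS ⇒ xdSS ⇒ xdUS ⇒ xdBBS ⇒ xdxdSBS ⇒ xdxdwBBS ⇒ xdxdwxdSBS ⇒ xdxdwxdUBS ⇒ xdxdwxdxBS ⇒ xdxdwxdxxdSS ⇒ xdxdwxdxxdwBS ⇒ xdxdwxdxxdwwS ⇒ xdxdwxdxxdwwx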